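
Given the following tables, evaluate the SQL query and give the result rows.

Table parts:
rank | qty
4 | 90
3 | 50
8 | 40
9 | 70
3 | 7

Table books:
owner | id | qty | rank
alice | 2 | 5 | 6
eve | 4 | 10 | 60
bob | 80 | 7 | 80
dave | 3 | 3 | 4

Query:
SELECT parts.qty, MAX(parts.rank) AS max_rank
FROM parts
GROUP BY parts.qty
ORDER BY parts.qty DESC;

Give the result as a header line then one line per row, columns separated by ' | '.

== RESULT ==
parts.qty | max_rank
90 | 4
70 | 9
50 | 3
40 | 8
7 | 3

Derivation:
After GROUP BY (5 rows):
parts.qty | max_rank
90 | 4
50 | 3
40 | 8
70 | 9
7 | 3
After ORDER BY (5 rows):
parts.qty | max_rank
90 | 4
70 | 9
50 | 3
40 | 8
7 | 3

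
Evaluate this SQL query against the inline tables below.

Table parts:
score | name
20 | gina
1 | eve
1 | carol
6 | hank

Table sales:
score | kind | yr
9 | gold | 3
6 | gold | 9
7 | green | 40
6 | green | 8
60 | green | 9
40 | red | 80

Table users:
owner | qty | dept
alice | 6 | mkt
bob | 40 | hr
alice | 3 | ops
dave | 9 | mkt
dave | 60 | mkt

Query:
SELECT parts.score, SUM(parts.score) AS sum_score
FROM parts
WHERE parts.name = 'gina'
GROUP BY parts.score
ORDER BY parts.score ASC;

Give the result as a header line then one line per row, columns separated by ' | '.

After WHERE (1 rows):
parts.score | parts.name
20 | gina
After GROUP BY (1 rows):
parts.score | sum_score
20 | 20
After ORDER BY (1 rows):
parts.score | sum_score
20 | 20

== RESULT ==
parts.score | sum_score
20 | 20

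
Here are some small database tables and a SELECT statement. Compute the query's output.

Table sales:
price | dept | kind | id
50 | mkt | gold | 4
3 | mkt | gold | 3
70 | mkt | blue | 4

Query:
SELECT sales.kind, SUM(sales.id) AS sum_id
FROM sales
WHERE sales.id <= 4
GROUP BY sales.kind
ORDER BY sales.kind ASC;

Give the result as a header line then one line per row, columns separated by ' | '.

After WHERE (3 rows):
sales.price | sales.dept | sales.kind | sales.id
50 | mkt | gold | 4
3 | mkt | gold | 3
70 | mkt | blue | 4
After GROUP BY (2 rows):
sales.kind | sum_id
gold | 7
blue | 4
After ORDER BY (2 rows):
sales.kind | sum_id
blue | 4
gold | 7

== RESULT ==
sales.kind | sum_id
blue | 4
gold | 7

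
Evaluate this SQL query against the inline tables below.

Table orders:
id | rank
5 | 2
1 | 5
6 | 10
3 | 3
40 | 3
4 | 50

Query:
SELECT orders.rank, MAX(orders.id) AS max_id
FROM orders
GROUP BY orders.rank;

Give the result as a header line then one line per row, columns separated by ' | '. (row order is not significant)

== RESULT ==
orders.rank | max_id
2 | 5
5 | 1
10 | 6
3 | 40
50 | 4

Derivation:
After GROUP BY (5 rows):
orders.rank | max_id
2 | 5
5 | 1
10 | 6
3 | 40
50 | 4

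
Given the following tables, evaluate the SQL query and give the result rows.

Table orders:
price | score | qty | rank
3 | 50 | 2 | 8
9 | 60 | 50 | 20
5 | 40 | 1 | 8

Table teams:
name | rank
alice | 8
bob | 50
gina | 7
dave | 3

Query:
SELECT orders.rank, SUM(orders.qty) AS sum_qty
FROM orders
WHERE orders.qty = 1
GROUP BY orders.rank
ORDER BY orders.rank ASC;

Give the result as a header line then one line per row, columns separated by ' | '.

== RESULT ==
orders.rank | sum_qty
8 | 1

Derivation:
After WHERE (1 rows):
orders.price | orders.score | orders.qty | orders.rank
5 | 40 | 1 | 8
After GROUP BY (1 rows):
orders.rank | sum_qty
8 | 1
After ORDER BY (1 rows):
orders.rank | sum_qty
8 | 1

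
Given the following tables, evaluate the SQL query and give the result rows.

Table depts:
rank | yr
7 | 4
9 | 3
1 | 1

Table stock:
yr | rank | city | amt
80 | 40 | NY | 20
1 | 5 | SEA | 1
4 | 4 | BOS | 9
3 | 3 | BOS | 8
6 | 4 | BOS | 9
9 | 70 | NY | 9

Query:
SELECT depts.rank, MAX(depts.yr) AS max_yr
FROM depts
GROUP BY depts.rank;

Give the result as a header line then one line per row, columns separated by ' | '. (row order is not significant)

== RESULT ==
depts.rank | max_yr
7 | 4
9 | 3
1 | 1

Derivation:
After GROUP BY (3 rows):
depts.rank | max_yr
7 | 4
9 | 3
1 | 1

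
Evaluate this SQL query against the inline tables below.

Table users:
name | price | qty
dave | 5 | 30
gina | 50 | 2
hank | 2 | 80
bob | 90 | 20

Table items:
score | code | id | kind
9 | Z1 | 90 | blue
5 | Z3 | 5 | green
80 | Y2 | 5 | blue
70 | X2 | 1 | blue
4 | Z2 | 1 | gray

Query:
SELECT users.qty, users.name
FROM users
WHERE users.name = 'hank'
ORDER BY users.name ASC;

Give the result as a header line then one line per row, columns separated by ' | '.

== RESULT ==
users.qty | users.name
80 | hank

Derivation:
After WHERE (1 rows):
users.name | users.price | users.qty
hank | 2 | 80
After SELECT (1 rows):
users.qty | users.name
80 | hank
After ORDER BY (1 rows):
users.qty | users.name
80 | hank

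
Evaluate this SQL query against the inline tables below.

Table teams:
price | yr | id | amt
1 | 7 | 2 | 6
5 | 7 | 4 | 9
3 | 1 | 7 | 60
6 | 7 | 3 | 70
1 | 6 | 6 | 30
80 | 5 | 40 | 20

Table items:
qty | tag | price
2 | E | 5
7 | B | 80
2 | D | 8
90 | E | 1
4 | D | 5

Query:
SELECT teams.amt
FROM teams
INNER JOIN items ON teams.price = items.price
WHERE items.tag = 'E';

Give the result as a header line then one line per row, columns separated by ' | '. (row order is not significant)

== RESULT ==
teams.amt
6
9
30

Derivation:
After JOIN items (5 rows):
teams.price | teams.yr | teams.id | teams.amt | items.qty | items.tag | items.price
1 | 7 | 2 | 6 | 90 | E | 1
5 | 7 | 4 | 9 | 2 | E | 5
5 | 7 | 4 | 9 | 4 | D | 5
1 | 6 | 6 | 30 | 90 | E | 1
80 | 5 | 40 | 20 | 7 | B | 80
After WHERE (3 rows):
teams.price | teams.yr | teams.id | teams.amt | items.qty | items.tag | items.price
1 | 7 | 2 | 6 | 90 | E | 1
5 | 7 | 4 | 9 | 2 | E | 5
1 | 6 | 6 | 30 | 90 | E | 1
After SELECT (3 rows):
teams.amt
6
9
30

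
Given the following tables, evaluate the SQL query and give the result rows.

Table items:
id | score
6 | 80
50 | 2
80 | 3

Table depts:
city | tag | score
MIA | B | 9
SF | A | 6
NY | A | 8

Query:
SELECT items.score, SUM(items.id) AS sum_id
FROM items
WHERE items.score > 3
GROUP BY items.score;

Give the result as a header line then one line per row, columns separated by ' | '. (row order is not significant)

== RESULT ==
items.score | sum_id
80 | 6

Derivation:
After WHERE (1 rows):
items.id | items.score
6 | 80
After GROUP BY (1 rows):
items.score | sum_id
80 | 6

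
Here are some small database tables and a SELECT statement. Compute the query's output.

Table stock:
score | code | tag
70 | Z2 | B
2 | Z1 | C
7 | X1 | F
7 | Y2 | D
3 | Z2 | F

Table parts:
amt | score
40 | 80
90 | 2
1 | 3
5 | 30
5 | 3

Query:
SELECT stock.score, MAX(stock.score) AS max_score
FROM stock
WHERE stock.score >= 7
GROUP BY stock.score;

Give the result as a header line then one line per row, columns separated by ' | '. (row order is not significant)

== RESULT ==
stock.score | max_score
70 | 70
7 | 7

Derivation:
After WHERE (3 rows):
stock.score | stock.code | stock.tag
70 | Z2 | B
7 | X1 | F
7 | Y2 | D
After GROUP BY (2 rows):
stock.score | max_score
70 | 70
7 | 7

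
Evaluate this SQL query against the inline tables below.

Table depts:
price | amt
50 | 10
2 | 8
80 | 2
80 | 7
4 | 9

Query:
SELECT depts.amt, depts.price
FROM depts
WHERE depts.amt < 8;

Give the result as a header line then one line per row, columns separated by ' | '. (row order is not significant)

== RESULT ==
depts.amt | depts.price
2 | 80
7 | 80

Derivation:
After WHERE (2 rows):
depts.price | depts.amt
80 | 2
80 | 7
After SELECT (2 rows):
depts.amt | depts.price
2 | 80
7 | 80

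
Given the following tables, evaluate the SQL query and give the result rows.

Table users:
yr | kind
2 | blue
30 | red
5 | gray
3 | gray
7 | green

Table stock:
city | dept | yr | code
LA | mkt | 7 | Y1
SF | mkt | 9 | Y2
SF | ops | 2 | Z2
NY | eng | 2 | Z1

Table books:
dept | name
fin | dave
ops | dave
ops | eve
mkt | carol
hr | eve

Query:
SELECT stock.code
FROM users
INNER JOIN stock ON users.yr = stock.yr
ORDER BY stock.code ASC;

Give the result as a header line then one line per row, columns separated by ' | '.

After JOIN stock (3 rows):
users.yr | users.kind | stock.city | stock.dept | stock.yr | stock.code
2 | blue | SF | ops | 2 | Z2
2 | blue | NY | eng | 2 | Z1
7 | green | LA | mkt | 7 | Y1
After SELECT (3 rows):
stock.code
Z2
Z1
Y1
After ORDER BY (3 rows):
stock.code
Y1
Z1
Z2

== RESULT ==
stock.code
Y1
Z1
Z2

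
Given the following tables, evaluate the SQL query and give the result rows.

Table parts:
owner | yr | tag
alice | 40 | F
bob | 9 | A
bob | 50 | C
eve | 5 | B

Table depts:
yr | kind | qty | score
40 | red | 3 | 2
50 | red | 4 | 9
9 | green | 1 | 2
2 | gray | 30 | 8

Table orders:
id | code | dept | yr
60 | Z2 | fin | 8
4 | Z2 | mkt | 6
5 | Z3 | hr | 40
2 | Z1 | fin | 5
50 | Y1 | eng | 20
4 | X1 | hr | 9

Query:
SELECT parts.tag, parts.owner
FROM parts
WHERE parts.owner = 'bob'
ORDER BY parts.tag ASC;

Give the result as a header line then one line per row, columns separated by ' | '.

== RESULT ==
parts.tag | parts.owner
A | bob
C | bob

Derivation:
After WHERE (2 rows):
parts.owner | parts.yr | parts.tag
bob | 9 | A
bob | 50 | C
After SELECT (2 rows):
parts.tag | parts.owner
A | bob
C | bob
After ORDER BY (2 rows):
parts.tag | parts.owner
A | bob
C | bob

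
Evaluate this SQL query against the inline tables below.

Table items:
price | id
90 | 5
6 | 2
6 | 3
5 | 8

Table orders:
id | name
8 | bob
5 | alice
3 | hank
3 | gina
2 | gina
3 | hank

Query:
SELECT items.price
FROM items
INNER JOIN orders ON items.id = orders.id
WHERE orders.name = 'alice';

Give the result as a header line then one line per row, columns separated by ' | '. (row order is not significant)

After JOIN orders (6 rows):
items.price | items.id | orders.id | orders.name
90 | 5 | 5 | alice
6 | 2 | 2 | gina
6 | 3 | 3 | hank
6 | 3 | 3 | gina
6 | 3 | 3 | hank
5 | 8 | 8 | bob
After WHERE (1 rows):
items.price | items.id | orders.id | orders.name
90 | 5 | 5 | alice
After SELECT (1 rows):
items.price
90

== RESULT ==
items.price
90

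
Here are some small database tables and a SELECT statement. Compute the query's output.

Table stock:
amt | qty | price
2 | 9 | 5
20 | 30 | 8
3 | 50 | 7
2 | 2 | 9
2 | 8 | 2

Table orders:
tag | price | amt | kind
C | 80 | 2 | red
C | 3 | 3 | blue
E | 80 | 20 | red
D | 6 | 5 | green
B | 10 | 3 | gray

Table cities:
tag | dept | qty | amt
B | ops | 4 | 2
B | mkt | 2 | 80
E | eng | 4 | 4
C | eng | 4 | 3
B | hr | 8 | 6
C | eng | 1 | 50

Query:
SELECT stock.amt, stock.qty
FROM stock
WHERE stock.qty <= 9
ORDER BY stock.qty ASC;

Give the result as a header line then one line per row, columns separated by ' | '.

After WHERE (3 rows):
stock.amt | stock.qty | stock.price
2 | 9 | 5
2 | 2 | 9
2 | 8 | 2
After SELECT (3 rows):
stock.amt | stock.qty
2 | 9
2 | 2
2 | 8
After ORDER BY (3 rows):
stock.amt | stock.qty
2 | 2
2 | 8
2 | 9

== RESULT ==
stock.amt | stock.qty
2 | 2
2 | 8
2 | 9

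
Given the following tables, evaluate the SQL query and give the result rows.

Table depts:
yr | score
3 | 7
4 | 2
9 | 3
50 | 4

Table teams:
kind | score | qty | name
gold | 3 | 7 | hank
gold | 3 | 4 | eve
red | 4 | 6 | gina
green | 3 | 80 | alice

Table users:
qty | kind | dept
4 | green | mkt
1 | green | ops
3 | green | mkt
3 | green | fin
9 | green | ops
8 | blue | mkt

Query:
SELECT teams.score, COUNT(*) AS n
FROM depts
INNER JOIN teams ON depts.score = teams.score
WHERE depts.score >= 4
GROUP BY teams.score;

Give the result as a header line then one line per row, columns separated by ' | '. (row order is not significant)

After JOIN teams (4 rows):
depts.yr | depts.score | teams.kind | teams.score | teams.qty | teams.name
9 | 3 | gold | 3 | 7 | hank
9 | 3 | gold | 3 | 4 | eve
9 | 3 | green | 3 | 80 | alice
50 | 4 | red | 4 | 6 | gina
After WHERE (1 rows):
depts.yr | depts.score | teams.kind | teams.score | teams.qty | teams.name
50 | 4 | red | 4 | 6 | gina
After GROUP BY (1 rows):
teams.score | n
4 | 1

== RESULT ==
teams.score | n
4 | 1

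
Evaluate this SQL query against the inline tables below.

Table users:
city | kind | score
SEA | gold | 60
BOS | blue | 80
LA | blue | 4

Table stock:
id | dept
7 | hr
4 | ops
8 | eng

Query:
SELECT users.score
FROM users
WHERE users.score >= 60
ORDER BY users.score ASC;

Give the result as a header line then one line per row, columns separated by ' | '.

After WHERE (2 rows):
users.city | users.kind | users.score
SEA | gold | 60
BOS | blue | 80
After SELECT (2 rows):
users.score
60
80
After ORDER BY (2 rows):
users.score
60
80

== RESULT ==
users.score
60
80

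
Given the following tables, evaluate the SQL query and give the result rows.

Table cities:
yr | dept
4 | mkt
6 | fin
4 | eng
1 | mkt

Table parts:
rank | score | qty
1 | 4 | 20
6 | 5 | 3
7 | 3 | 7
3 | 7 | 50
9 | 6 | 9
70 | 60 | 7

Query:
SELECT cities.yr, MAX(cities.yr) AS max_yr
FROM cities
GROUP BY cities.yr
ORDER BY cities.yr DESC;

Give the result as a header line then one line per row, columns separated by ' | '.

After GROUP BY (3 rows):
cities.yr | max_yr
4 | 4
6 | 6
1 | 1
After ORDER BY (3 rows):
cities.yr | max_yr
6 | 6
4 | 4
1 | 1

== RESULT ==
cities.yr | max_yr
6 | 6
4 | 4
1 | 1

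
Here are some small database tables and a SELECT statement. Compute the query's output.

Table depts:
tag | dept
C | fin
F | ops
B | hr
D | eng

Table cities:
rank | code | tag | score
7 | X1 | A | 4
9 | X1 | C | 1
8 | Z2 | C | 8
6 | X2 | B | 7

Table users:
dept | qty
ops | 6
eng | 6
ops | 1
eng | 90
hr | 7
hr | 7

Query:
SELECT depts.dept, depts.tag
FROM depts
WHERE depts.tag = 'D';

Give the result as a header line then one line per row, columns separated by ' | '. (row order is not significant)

== RESULT ==
depts.dept | depts.tag
eng | D

Derivation:
After WHERE (1 rows):
depts.tag | depts.dept
D | eng
After SELECT (1 rows):
depts.dept | depts.tag
eng | D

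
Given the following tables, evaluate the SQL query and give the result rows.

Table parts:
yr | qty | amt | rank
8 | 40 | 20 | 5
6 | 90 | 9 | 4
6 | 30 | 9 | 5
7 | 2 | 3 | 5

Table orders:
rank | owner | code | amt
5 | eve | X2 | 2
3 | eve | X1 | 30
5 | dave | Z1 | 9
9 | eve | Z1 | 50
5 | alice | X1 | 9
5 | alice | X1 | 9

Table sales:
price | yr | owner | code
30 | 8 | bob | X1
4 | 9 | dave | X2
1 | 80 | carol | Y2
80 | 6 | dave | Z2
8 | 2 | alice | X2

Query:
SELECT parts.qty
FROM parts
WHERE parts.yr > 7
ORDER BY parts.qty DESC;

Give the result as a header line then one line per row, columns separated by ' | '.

After WHERE (1 rows):
parts.yr | parts.qty | parts.amt | parts.rank
8 | 40 | 20 | 5
After SELECT (1 rows):
parts.qty
40
After ORDER BY (1 rows):
parts.qty
40

== RESULT ==
parts.qty
40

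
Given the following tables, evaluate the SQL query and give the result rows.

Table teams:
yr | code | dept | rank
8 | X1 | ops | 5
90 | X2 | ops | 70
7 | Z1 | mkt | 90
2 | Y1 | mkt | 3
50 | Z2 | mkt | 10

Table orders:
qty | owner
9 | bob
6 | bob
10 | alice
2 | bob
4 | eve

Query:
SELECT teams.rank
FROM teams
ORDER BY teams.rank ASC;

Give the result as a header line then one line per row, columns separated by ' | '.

== RESULT ==
teams.rank
3
5
10
70
90

Derivation:
After SELECT (5 rows):
teams.rank
5
70
90
3
10
After ORDER BY (5 rows):
teams.rank
3
5
10
70
90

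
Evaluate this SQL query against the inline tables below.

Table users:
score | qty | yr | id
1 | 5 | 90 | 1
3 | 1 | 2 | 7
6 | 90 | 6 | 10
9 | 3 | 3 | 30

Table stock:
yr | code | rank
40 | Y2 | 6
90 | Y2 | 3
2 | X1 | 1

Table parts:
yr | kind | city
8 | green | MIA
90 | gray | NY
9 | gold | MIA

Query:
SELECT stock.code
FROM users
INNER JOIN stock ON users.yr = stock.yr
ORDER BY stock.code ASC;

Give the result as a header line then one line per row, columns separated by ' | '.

After JOIN stock (2 rows):
users.score | users.qty | users.yr | users.id | stock.yr | stock.code | stock.rank
1 | 5 | 90 | 1 | 90 | Y2 | 3
3 | 1 | 2 | 7 | 2 | X1 | 1
After SELECT (2 rows):
stock.code
Y2
X1
After ORDER BY (2 rows):
stock.code
X1
Y2

== RESULT ==
stock.code
X1
Y2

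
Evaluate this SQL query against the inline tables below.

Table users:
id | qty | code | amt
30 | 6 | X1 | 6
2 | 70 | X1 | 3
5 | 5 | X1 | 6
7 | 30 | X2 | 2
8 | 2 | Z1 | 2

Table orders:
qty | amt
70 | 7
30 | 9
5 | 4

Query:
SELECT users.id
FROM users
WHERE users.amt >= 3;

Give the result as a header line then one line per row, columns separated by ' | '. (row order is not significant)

== RESULT ==
users.id
30
2
5

Derivation:
After WHERE (3 rows):
users.id | users.qty | users.code | users.amt
30 | 6 | X1 | 6
2 | 70 | X1 | 3
5 | 5 | X1 | 6
After SELECT (3 rows):
users.id
30
2
5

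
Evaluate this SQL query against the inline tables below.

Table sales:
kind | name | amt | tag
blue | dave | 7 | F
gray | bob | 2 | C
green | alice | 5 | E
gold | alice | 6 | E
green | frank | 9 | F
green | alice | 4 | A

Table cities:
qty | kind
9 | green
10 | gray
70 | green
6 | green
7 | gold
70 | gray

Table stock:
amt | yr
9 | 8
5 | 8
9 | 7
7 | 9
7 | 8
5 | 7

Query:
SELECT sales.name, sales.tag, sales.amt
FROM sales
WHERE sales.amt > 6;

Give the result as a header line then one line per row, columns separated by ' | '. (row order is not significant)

After WHERE (2 rows):
sales.kind | sales.name | sales.amt | sales.tag
blue | dave | 7 | F
green | frank | 9 | F
After SELECT (2 rows):
sales.name | sales.tag | sales.amt
dave | F | 7
frank | F | 9

== RESULT ==
sales.name | sales.tag | sales.amt
dave | F | 7
frank | F | 9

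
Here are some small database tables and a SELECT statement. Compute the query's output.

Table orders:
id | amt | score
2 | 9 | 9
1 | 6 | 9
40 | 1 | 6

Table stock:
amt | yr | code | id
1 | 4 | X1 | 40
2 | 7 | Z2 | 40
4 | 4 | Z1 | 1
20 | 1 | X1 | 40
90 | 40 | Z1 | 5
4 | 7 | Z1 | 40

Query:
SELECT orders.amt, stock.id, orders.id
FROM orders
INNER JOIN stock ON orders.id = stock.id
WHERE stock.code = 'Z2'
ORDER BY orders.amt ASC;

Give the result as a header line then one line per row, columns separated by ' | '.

== RESULT ==
orders.amt | stock.id | orders.id
1 | 40 | 40

Derivation:
After JOIN stock (5 rows):
orders.id | orders.amt | orders.score | stock.amt | stock.yr | stock.code | stock.id
1 | 6 | 9 | 4 | 4 | Z1 | 1
40 | 1 | 6 | 1 | 4 | X1 | 40
40 | 1 | 6 | 2 | 7 | Z2 | 40
40 | 1 | 6 | 20 | 1 | X1 | 40
40 | 1 | 6 | 4 | 7 | Z1 | 40
After WHERE (1 rows):
orders.id | orders.amt | orders.score | stock.amt | stock.yr | stock.code | stock.id
40 | 1 | 6 | 2 | 7 | Z2 | 40
After SELECT (1 rows):
orders.amt | stock.id | orders.id
1 | 40 | 40
After ORDER BY (1 rows):
orders.amt | stock.id | orders.id
1 | 40 | 40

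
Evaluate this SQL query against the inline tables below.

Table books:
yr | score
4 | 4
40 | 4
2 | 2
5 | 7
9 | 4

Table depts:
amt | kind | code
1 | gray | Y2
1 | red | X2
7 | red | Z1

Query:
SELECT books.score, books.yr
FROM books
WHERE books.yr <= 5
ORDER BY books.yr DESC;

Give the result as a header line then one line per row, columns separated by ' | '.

After WHERE (3 rows):
books.yr | books.score
4 | 4
2 | 2
5 | 7
After SELECT (3 rows):
books.score | books.yr
4 | 4
2 | 2
7 | 5
After ORDER BY (3 rows):
books.score | books.yr
7 | 5
4 | 4
2 | 2

== RESULT ==
books.score | books.yr
7 | 5
4 | 4
2 | 2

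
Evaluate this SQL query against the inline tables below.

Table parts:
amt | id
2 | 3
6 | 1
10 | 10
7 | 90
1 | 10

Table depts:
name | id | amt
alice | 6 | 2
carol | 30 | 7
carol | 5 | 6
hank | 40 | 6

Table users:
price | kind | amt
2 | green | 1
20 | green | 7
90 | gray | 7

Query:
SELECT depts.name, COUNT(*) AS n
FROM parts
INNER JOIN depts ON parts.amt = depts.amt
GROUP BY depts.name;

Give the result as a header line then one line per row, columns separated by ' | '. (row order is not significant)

After JOIN depts (4 rows):
parts.amt | parts.id | depts.name | depts.id | depts.amt
2 | 3 | alice | 6 | 2
6 | 1 | carol | 5 | 6
6 | 1 | hank | 40 | 6
7 | 90 | carol | 30 | 7
After GROUP BY (3 rows):
depts.name | n
alice | 1
carol | 2
hank | 1

== RESULT ==
depts.name | n
alice | 1
carol | 2
hank | 1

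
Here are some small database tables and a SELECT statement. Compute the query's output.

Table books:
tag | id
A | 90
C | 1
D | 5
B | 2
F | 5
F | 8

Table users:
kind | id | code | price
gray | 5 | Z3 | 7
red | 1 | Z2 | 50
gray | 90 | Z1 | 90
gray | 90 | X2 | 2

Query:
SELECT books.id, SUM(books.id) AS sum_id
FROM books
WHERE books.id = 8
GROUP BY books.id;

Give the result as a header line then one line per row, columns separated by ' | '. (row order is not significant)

== RESULT ==
books.id | sum_id
8 | 8

Derivation:
After WHERE (1 rows):
books.tag | books.id
F | 8
After GROUP BY (1 rows):
books.id | sum_id
8 | 8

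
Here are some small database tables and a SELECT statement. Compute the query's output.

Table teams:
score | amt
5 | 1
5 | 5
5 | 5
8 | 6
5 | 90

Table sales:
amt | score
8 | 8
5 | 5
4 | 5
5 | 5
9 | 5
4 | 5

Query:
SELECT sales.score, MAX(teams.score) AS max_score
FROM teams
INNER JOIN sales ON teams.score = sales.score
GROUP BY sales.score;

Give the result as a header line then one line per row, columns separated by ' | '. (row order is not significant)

After JOIN sales (21 rows):
teams.score | teams.amt | sales.amt | sales.score
5 | 1 | 5 | 5
5 | 1 | 4 | 5
5 | 1 | 5 | 5
5 | 1 | 9 | 5
5 | 1 | 4 | 5
5 | 5 | 5 | 5
5 | 5 | 4 | 5
5 | 5 | 5 | 5
5 | 5 | 9 | 5
5 | 5 | 4 | 5
5 | 5 | 5 | 5
5 | 5 | 4 | 5
5 | 5 | 5 | 5
5 | 5 | 9 | 5
5 | 5 | 4 | 5
8 | 6 | 8 | 8
5 | 90 | 5 | 5
5 | 90 | 4 | 5
5 | 90 | 5 | 5
5 | 90 | 9 | 5
... (1 more)
After GROUP BY (2 rows):
sales.score | max_score
5 | 5
8 | 8

== RESULT ==
sales.score | max_score
5 | 5
8 | 8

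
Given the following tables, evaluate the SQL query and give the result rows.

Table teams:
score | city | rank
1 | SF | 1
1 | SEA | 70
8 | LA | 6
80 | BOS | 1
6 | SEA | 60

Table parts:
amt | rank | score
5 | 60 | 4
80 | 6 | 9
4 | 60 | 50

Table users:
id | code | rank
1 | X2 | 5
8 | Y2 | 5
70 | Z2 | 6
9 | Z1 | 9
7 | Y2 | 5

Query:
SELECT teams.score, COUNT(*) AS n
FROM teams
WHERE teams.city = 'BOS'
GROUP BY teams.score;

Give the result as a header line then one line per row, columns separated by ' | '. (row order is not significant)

== RESULT ==
teams.score | n
80 | 1

Derivation:
After WHERE (1 rows):
teams.score | teams.city | teams.rank
80 | BOS | 1
After GROUP BY (1 rows):
teams.score | n
80 | 1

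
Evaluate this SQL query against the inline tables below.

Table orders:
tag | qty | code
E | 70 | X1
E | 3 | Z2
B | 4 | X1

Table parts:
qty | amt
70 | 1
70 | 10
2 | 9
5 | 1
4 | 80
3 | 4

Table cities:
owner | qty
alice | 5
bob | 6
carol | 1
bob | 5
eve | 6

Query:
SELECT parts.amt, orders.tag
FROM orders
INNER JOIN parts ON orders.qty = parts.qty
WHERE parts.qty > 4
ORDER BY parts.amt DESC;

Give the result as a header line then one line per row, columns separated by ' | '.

After JOIN parts (4 rows):
orders.tag | orders.qty | orders.code | parts.qty | parts.amt
E | 70 | X1 | 70 | 1
E | 70 | X1 | 70 | 10
E | 3 | Z2 | 3 | 4
B | 4 | X1 | 4 | 80
After WHERE (2 rows):
orders.tag | orders.qty | orders.code | parts.qty | parts.amt
E | 70 | X1 | 70 | 1
E | 70 | X1 | 70 | 10
After SELECT (2 rows):
parts.amt | orders.tag
1 | E
10 | E
After ORDER BY (2 rows):
parts.amt | orders.tag
10 | E
1 | E

== RESULT ==
parts.amt | orders.tag
10 | E
1 | E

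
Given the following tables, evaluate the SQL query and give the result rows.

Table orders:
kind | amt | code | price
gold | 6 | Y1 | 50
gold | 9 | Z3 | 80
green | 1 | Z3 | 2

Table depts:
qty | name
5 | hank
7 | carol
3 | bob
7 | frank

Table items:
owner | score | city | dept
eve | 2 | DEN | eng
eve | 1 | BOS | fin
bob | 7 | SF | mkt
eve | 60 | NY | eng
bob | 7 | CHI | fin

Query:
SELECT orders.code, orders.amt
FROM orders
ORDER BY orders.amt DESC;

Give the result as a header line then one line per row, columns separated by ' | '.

After SELECT (3 rows):
orders.code | orders.amt
Y1 | 6
Z3 | 9
Z3 | 1
After ORDER BY (3 rows):
orders.code | orders.amt
Z3 | 9
Y1 | 6
Z3 | 1

== RESULT ==
orders.code | orders.amt
Z3 | 9
Y1 | 6
Z3 | 1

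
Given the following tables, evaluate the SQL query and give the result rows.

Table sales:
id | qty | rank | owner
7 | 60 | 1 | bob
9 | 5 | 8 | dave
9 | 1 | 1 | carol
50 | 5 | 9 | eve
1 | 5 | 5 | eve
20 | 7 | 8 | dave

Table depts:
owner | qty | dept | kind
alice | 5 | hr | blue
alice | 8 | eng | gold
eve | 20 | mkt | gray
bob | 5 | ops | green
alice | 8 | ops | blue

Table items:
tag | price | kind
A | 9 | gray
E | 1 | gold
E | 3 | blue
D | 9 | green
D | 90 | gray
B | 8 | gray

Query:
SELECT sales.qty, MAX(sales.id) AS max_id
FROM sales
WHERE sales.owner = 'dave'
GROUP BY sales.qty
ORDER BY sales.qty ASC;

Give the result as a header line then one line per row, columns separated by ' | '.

== RESULT ==
sales.qty | max_id
5 | 9
7 | 20

Derivation:
After WHERE (2 rows):
sales.id | sales.qty | sales.rank | sales.owner
9 | 5 | 8 | dave
20 | 7 | 8 | dave
After GROUP BY (2 rows):
sales.qty | max_id
5 | 9
7 | 20
After ORDER BY (2 rows):
sales.qty | max_id
5 | 9
7 | 20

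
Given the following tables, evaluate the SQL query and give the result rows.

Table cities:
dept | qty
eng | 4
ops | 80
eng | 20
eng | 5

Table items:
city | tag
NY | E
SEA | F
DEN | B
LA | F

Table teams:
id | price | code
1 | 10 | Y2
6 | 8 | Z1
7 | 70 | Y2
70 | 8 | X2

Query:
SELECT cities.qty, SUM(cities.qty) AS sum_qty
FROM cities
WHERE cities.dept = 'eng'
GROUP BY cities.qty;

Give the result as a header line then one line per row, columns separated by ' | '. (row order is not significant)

After WHERE (3 rows):
cities.dept | cities.qty
eng | 4
eng | 20
eng | 5
After GROUP BY (3 rows):
cities.qty | sum_qty
4 | 4
20 | 20
5 | 5

== RESULT ==
cities.qty | sum_qty
4 | 4
20 | 20
5 | 5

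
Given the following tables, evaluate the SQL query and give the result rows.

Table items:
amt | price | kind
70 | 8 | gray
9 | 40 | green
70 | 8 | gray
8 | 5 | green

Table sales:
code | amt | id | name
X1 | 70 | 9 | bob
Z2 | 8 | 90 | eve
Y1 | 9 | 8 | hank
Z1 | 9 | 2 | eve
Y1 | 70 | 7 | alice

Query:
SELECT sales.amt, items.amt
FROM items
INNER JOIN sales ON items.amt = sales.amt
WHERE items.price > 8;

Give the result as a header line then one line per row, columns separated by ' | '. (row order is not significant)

After JOIN sales (7 rows):
items.amt | items.price | items.kind | sales.code | sales.amt | sales.id | sales.name
70 | 8 | gray | X1 | 70 | 9 | bob
70 | 8 | gray | Y1 | 70 | 7 | alice
9 | 40 | green | Y1 | 9 | 8 | hank
9 | 40 | green | Z1 | 9 | 2 | eve
70 | 8 | gray | X1 | 70 | 9 | bob
70 | 8 | gray | Y1 | 70 | 7 | alice
8 | 5 | green | Z2 | 8 | 90 | eve
After WHERE (2 rows):
items.amt | items.price | items.kind | sales.code | sales.amt | sales.id | sales.name
9 | 40 | green | Y1 | 9 | 8 | hank
9 | 40 | green | Z1 | 9 | 2 | eve
After SELECT (2 rows):
sales.amt | items.amt
9 | 9
9 | 9

== RESULT ==
sales.amt | items.amt
9 | 9
9 | 9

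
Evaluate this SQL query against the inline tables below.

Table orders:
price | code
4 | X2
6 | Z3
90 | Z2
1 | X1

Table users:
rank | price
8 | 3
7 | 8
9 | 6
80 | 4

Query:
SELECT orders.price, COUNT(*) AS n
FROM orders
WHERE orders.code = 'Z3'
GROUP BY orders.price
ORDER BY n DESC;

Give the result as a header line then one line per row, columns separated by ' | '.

== RESULT ==
orders.price | n
6 | 1

Derivation:
After WHERE (1 rows):
orders.price | orders.code
6 | Z3
After GROUP BY (1 rows):
orders.price | n
6 | 1
After ORDER BY (1 rows):
orders.price | n
6 | 1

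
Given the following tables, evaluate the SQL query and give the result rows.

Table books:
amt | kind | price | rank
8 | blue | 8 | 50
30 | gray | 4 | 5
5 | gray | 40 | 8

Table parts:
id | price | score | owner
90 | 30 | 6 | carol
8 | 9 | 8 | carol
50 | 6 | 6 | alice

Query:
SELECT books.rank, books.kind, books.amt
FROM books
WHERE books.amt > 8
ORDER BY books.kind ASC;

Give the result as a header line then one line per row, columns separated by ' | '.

== RESULT ==
books.rank | books.kind | books.amt
5 | gray | 30

Derivation:
After WHERE (1 rows):
books.amt | books.kind | books.price | books.rank
30 | gray | 4 | 5
After SELECT (1 rows):
books.rank | books.kind | books.amt
5 | gray | 30
After ORDER BY (1 rows):
books.rank | books.kind | books.amt
5 | gray | 30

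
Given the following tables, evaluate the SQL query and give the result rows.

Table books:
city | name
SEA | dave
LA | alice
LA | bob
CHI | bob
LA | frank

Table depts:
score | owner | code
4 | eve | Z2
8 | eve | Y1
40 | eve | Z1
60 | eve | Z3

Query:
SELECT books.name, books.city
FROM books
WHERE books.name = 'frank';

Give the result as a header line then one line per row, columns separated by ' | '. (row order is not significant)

== RESULT ==
books.name | books.city
frank | LA

Derivation:
After WHERE (1 rows):
books.city | books.name
LA | frank
After SELECT (1 rows):
books.name | books.city
frank | LA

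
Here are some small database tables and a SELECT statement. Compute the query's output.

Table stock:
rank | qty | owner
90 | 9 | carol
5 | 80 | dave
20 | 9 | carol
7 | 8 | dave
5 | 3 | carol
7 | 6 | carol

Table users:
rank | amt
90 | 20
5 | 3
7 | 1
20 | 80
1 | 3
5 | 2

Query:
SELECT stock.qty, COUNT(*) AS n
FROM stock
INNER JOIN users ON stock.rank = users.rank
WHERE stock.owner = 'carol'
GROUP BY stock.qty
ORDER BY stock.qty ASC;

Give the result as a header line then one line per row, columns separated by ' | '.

== RESULT ==
stock.qty | n
3 | 2
6 | 1
9 | 2

Derivation:
After JOIN users (8 rows):
stock.rank | stock.qty | stock.owner | users.rank | users.amt
90 | 9 | carol | 90 | 20
5 | 80 | dave | 5 | 3
5 | 80 | dave | 5 | 2
20 | 9 | carol | 20 | 80
7 | 8 | dave | 7 | 1
5 | 3 | carol | 5 | 3
5 | 3 | carol | 5 | 2
7 | 6 | carol | 7 | 1
After WHERE (5 rows):
stock.rank | stock.qty | stock.owner | users.rank | users.amt
90 | 9 | carol | 90 | 20
20 | 9 | carol | 20 | 80
5 | 3 | carol | 5 | 3
5 | 3 | carol | 5 | 2
7 | 6 | carol | 7 | 1
After GROUP BY (3 rows):
stock.qty | n
9 | 2
3 | 2
6 | 1
After ORDER BY (3 rows):
stock.qty | n
3 | 2
6 | 1
9 | 2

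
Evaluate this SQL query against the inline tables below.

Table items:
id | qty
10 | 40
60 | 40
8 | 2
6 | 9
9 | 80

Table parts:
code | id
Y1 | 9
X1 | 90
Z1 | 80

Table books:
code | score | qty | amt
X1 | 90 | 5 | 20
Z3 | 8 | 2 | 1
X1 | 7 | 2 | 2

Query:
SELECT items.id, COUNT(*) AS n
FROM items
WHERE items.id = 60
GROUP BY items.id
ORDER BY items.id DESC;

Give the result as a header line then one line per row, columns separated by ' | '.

After WHERE (1 rows):
items.id | items.qty
60 | 40
After GROUP BY (1 rows):
items.id | n
60 | 1
After ORDER BY (1 rows):
items.id | n
60 | 1

== RESULT ==
items.id | n
60 | 1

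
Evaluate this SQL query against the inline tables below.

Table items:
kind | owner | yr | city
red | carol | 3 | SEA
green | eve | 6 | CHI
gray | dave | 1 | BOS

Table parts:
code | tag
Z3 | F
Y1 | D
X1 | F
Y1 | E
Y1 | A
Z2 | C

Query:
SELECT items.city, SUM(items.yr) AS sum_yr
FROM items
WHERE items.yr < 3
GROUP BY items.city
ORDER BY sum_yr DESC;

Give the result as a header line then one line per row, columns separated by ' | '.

After WHERE (1 rows):
items.kind | items.owner | items.yr | items.city
gray | dave | 1 | BOS
After GROUP BY (1 rows):
items.city | sum_yr
BOS | 1
After ORDER BY (1 rows):
items.city | sum_yr
BOS | 1

== RESULT ==
items.city | sum_yr
BOS | 1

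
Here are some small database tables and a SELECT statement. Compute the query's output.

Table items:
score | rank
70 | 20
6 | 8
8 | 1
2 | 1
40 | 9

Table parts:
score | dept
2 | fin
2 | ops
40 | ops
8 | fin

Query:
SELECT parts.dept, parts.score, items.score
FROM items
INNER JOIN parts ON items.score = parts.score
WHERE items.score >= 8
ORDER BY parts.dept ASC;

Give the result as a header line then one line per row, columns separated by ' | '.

After JOIN parts (4 rows):
items.score | items.rank | parts.score | parts.dept
8 | 1 | 8 | fin
2 | 1 | 2 | fin
2 | 1 | 2 | ops
40 | 9 | 40 | ops
After WHERE (2 rows):
items.score | items.rank | parts.score | parts.dept
8 | 1 | 8 | fin
40 | 9 | 40 | ops
After SELECT (2 rows):
parts.dept | parts.score | items.score
fin | 8 | 8
ops | 40 | 40
After ORDER BY (2 rows):
parts.dept | parts.score | items.score
fin | 8 | 8
ops | 40 | 40

== RESULT ==
parts.dept | parts.score | items.score
fin | 8 | 8
ops | 40 | 40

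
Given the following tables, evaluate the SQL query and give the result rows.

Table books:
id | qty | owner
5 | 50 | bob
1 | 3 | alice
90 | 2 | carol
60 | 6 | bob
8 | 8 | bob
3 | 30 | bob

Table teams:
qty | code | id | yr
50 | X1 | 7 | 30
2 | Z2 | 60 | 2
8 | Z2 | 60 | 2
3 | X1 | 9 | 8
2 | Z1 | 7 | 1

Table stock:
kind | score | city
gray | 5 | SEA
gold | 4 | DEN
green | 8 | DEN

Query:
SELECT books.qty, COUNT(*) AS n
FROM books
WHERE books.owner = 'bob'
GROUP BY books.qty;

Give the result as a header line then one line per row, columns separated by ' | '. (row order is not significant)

After WHERE (4 rows):
books.id | books.qty | books.owner
5 | 50 | bob
60 | 6 | bob
8 | 8 | bob
3 | 30 | bob
After GROUP BY (4 rows):
books.qty | n
50 | 1
6 | 1
8 | 1
30 | 1

== RESULT ==
books.qty | n
50 | 1
6 | 1
8 | 1
30 | 1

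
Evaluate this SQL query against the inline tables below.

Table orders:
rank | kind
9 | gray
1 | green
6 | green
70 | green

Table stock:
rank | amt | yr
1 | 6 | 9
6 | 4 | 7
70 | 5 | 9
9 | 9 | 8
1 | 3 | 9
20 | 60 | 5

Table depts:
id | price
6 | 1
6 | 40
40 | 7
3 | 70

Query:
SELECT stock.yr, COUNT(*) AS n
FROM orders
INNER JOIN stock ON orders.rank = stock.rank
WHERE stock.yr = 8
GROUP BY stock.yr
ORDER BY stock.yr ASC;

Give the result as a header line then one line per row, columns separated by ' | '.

After JOIN stock (5 rows):
orders.rank | orders.kind | stock.rank | stock.amt | stock.yr
9 | gray | 9 | 9 | 8
1 | green | 1 | 6 | 9
1 | green | 1 | 3 | 9
6 | green | 6 | 4 | 7
70 | green | 70 | 5 | 9
After WHERE (1 rows):
orders.rank | orders.kind | stock.rank | stock.amt | stock.yr
9 | gray | 9 | 9 | 8
After GROUP BY (1 rows):
stock.yr | n
8 | 1
After ORDER BY (1 rows):
stock.yr | n
8 | 1

== RESULT ==
stock.yr | n
8 | 1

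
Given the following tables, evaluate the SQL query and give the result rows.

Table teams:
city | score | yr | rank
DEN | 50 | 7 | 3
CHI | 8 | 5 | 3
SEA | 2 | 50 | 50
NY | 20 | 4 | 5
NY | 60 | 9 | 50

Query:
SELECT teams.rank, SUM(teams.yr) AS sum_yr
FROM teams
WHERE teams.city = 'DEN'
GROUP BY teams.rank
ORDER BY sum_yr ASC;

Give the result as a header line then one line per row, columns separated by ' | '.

After WHERE (1 rows):
teams.city | teams.score | teams.yr | teams.rank
DEN | 50 | 7 | 3
After GROUP BY (1 rows):
teams.rank | sum_yr
3 | 7
After ORDER BY (1 rows):
teams.rank | sum_yr
3 | 7

== RESULT ==
teams.rank | sum_yr
3 | 7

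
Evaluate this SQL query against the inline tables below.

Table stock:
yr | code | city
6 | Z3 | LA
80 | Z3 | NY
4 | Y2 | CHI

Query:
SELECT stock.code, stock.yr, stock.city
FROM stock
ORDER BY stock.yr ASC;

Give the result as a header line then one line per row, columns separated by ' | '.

After SELECT (3 rows):
stock.code | stock.yr | stock.city
Z3 | 6 | LA
Z3 | 80 | NY
Y2 | 4 | CHI
After ORDER BY (3 rows):
stock.code | stock.yr | stock.city
Y2 | 4 | CHI
Z3 | 6 | LA
Z3 | 80 | NY

== RESULT ==
stock.code | stock.yr | stock.city
Y2 | 4 | CHI
Z3 | 6 | LA
Z3 | 80 | NY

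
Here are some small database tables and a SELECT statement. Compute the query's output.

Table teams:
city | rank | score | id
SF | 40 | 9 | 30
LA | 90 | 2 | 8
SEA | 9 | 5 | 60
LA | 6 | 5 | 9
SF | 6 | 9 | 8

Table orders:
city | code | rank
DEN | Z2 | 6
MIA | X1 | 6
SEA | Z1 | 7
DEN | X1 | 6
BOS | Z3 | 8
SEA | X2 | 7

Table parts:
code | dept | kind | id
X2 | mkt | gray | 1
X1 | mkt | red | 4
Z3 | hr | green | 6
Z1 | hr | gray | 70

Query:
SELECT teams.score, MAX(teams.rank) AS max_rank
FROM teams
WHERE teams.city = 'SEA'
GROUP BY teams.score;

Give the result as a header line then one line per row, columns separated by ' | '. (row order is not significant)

After WHERE (1 rows):
teams.city | teams.rank | teams.score | teams.id
SEA | 9 | 5 | 60
After GROUP BY (1 rows):
teams.score | max_rank
5 | 9

== RESULT ==
teams.score | max_rank
5 | 9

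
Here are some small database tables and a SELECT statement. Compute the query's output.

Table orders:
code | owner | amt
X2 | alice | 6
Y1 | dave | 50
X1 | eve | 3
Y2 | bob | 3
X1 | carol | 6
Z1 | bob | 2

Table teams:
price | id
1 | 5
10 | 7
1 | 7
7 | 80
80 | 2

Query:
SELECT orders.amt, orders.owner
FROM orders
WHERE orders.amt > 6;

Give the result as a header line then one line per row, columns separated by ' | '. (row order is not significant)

== RESULT ==
orders.amt | orders.owner
50 | dave

Derivation:
After WHERE (1 rows):
orders.code | orders.owner | orders.amt
Y1 | dave | 50
After SELECT (1 rows):
orders.amt | orders.owner
50 | dave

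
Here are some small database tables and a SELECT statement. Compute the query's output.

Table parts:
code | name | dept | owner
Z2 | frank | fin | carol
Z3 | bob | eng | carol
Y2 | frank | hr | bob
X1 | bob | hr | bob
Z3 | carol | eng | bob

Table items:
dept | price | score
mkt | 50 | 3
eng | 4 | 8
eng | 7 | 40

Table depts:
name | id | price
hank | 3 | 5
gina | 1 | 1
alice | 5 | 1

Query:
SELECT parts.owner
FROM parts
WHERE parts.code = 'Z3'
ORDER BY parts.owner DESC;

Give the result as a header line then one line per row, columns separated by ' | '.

== RESULT ==
parts.owner
carol
bob

Derivation:
After WHERE (2 rows):
parts.code | parts.name | parts.dept | parts.owner
Z3 | bob | eng | carol
Z3 | carol | eng | bob
After SELECT (2 rows):
parts.owner
carol
bob
After ORDER BY (2 rows):
parts.owner
carol
bob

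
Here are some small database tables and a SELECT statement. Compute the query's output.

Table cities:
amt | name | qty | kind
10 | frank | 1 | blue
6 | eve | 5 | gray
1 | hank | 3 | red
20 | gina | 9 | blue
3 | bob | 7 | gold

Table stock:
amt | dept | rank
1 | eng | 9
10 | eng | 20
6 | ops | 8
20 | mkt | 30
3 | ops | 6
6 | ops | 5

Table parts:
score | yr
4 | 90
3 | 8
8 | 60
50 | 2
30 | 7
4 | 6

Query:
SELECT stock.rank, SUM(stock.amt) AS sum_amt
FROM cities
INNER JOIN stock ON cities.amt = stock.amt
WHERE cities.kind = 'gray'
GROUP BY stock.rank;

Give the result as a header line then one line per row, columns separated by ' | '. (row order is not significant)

== RESULT ==
stock.rank | sum_amt
8 | 6
5 | 6

Derivation:
After JOIN stock (6 rows):
cities.amt | cities.name | cities.qty | cities.kind | stock.amt | stock.dept | stock.rank
10 | frank | 1 | blue | 10 | eng | 20
6 | eve | 5 | gray | 6 | ops | 8
6 | eve | 5 | gray | 6 | ops | 5
1 | hank | 3 | red | 1 | eng | 9
20 | gina | 9 | blue | 20 | mkt | 30
3 | bob | 7 | gold | 3 | ops | 6
After WHERE (2 rows):
cities.amt | cities.name | cities.qty | cities.kind | stock.amt | stock.dept | stock.rank
6 | eve | 5 | gray | 6 | ops | 8
6 | eve | 5 | gray | 6 | ops | 5
After GROUP BY (2 rows):
stock.rank | sum_amt
8 | 6
5 | 6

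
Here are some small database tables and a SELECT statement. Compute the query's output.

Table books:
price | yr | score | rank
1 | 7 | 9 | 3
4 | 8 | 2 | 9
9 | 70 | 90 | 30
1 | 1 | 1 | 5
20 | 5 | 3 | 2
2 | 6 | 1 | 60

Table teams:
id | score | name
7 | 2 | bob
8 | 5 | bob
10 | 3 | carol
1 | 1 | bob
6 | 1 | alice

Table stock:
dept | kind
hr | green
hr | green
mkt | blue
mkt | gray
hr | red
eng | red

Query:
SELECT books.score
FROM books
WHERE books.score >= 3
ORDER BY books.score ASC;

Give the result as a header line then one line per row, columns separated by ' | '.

== RESULT ==
books.score
3
9
90

Derivation:
After WHERE (3 rows):
books.price | books.yr | books.score | books.rank
1 | 7 | 9 | 3
9 | 70 | 90 | 30
20 | 5 | 3 | 2
After SELECT (3 rows):
books.score
9
90
3
After ORDER BY (3 rows):
books.score
3
9
90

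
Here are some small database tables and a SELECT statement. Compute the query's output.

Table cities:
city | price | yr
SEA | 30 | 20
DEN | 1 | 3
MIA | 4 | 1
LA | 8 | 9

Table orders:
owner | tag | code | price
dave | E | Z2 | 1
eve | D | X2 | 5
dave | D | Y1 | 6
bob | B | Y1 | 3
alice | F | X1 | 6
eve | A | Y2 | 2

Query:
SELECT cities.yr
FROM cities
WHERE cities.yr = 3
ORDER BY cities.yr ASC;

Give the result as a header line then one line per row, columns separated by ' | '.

After WHERE (1 rows):
cities.city | cities.price | cities.yr
DEN | 1 | 3
After SELECT (1 rows):
cities.yr
3
After ORDER BY (1 rows):
cities.yr
3

== RESULT ==
cities.yr
3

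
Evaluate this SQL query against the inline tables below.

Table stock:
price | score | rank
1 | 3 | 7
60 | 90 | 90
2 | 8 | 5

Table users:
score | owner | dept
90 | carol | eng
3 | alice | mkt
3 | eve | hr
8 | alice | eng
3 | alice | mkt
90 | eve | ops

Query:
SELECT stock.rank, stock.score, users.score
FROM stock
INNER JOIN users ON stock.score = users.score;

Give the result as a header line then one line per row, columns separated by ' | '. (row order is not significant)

After JOIN users (6 rows):
stock.price | stock.score | stock.rank | users.score | users.owner | users.dept
1 | 3 | 7 | 3 | alice | mkt
1 | 3 | 7 | 3 | eve | hr
1 | 3 | 7 | 3 | alice | mkt
60 | 90 | 90 | 90 | carol | eng
60 | 90 | 90 | 90 | eve | ops
2 | 8 | 5 | 8 | alice | eng
After SELECT (6 rows):
stock.rank | stock.score | users.score
7 | 3 | 3
7 | 3 | 3
7 | 3 | 3
90 | 90 | 90
90 | 90 | 90
5 | 8 | 8

== RESULT ==
stock.rank | stock.score | users.score
7 | 3 | 3
7 | 3 | 3
7 | 3 | 3
90 | 90 | 90
90 | 90 | 90
5 | 8 | 8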